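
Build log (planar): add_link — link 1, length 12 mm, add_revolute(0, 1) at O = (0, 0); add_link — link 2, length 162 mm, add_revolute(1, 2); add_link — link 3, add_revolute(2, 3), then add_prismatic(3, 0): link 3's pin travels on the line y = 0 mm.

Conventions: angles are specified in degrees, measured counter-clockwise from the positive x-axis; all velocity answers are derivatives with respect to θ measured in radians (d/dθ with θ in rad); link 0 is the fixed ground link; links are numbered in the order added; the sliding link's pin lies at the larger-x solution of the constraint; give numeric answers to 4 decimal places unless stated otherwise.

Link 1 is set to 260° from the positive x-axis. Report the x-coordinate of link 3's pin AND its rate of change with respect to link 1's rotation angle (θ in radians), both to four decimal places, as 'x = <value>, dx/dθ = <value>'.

geometry: r = 12 mm, L = 162 mm, e = 0 mm
crank pin P = (r cos θ, r sin θ) = (-2.083778, -11.817693)
h = r sin θ − e = -11.817693 − 0 = -11.817693
x = r cos θ + √(L² − h²) = -2.083778 + 161.568382 = 159.484604
dx/dθ = −r sin θ − h·r cos θ/√(L² − h²) (θ in radians; h = -11.817693) = 11.665278

x = 159.4846, dx/dθ = 11.6653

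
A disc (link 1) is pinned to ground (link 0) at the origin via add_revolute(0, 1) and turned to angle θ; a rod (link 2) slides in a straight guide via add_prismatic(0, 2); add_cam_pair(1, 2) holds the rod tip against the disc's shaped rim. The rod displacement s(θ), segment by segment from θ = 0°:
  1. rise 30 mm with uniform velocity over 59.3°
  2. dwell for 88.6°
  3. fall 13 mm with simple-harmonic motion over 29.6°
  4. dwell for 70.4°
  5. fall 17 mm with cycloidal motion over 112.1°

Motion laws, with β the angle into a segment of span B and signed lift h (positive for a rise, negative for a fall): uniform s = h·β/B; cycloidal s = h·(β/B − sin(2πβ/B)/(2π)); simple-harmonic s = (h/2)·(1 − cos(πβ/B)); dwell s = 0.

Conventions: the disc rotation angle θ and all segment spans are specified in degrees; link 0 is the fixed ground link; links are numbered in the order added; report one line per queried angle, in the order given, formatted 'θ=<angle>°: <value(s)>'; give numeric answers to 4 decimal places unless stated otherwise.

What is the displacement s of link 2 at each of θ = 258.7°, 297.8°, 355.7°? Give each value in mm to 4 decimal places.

segment 1 (0° to 59.3°, uniform, h = 30) is passed completely: s = 0.0000 + (30) = 30.0000
segment 2 (59.3° to 147.9°, dwell): s unchanged at 30.0000
segment 3 (147.9° to 177.5°, simple-harmonic, h = -13) is passed completely: s = 30.0000 + (-13) = 17.0000
segment 4 (177.5° to 247.9°, dwell): s unchanged at 17.0000
θ = 258.7° falls in segment 5 (247.9° to 360°, cycloidal, h = -17): β = 258.7 − 247.9 = 10.8°, B = 112.1°; Δs = -17·(0.0963 − sin(2π·0.0963)/(2π)) = -0.0982; s = 17.0000 − 0.0982 = 16.9018
θ = 297.8° falls in segment 5 (247.9° to 360°, cycloidal, h = -17): β = 297.8 − 247.9 = 49.9°, B = 112.1°; Δs = -17·(0.4451 − sin(2π·0.4451)/(2π)) = -6.6531; s = 17.0000 − 6.6531 = 10.3469
θ = 355.7° falls in segment 5 (247.9° to 360°, cycloidal, h = -17): β = 355.7 − 247.9 = 107.8°, B = 112.1°; Δs = -17·(0.9616 − sin(2π·0.9616)/(2π)) = -16.9937; s = 17.0000 − 16.9937 = 0.0063

θ=258.7°: 16.9018
θ=297.8°: 10.3469
θ=355.7°: 0.0063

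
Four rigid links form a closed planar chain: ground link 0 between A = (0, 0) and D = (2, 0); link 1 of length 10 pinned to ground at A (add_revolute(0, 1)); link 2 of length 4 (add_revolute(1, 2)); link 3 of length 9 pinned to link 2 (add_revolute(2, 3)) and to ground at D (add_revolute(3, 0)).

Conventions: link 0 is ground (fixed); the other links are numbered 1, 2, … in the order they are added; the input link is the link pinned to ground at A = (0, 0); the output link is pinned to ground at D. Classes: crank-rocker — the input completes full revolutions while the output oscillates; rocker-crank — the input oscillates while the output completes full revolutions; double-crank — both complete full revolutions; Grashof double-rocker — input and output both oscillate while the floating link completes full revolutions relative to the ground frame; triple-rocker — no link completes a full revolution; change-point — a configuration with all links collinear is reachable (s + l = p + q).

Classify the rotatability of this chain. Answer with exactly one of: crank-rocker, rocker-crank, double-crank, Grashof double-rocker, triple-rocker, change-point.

lengths: ground=2, input=10, coupler=4, output=9
sorted: s=2 (shortest), l=10 (longest), p+q=13
s + l = 12 vs p + q = 13
s + l < p + q (Grashof) with shortest = ground link → double-crank

double-crank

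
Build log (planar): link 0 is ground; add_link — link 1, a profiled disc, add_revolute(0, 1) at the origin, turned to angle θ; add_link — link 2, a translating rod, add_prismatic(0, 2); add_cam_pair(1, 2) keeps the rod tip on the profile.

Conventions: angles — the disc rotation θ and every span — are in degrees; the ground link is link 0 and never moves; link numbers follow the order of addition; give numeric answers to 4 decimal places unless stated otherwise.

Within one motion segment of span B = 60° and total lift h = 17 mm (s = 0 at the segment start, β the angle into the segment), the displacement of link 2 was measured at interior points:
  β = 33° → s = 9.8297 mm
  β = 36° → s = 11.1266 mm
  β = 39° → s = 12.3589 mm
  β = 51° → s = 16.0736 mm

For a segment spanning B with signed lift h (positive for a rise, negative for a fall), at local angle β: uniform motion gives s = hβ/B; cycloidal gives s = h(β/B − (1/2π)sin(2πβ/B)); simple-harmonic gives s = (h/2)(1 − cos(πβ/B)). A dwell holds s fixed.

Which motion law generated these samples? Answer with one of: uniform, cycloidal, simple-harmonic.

candidates at β/B = r: uniform s = h·r (linear in β); cycloidal s = h·(r − sin(2πr)/(2π)); simple-harmonic s = (h/2)(1 − cos(πr))
β=33°: printed 9.8297 | uniform 9.3500, cycloidal 10.1861, simple-harmonic 9.8297
β=36°: printed 11.1266 | uniform 10.2000, cycloidal 11.7903, simple-harmonic 11.1266
β=39°: printed 12.3589 | uniform 11.0500, cycloidal 13.2389, simple-harmonic 12.3589
β=51°: printed 16.0736 | uniform 14.4500, cycloidal 16.6389, simple-harmonic 16.0736
only one law matches every sample → simple-harmonic

simple-harmonic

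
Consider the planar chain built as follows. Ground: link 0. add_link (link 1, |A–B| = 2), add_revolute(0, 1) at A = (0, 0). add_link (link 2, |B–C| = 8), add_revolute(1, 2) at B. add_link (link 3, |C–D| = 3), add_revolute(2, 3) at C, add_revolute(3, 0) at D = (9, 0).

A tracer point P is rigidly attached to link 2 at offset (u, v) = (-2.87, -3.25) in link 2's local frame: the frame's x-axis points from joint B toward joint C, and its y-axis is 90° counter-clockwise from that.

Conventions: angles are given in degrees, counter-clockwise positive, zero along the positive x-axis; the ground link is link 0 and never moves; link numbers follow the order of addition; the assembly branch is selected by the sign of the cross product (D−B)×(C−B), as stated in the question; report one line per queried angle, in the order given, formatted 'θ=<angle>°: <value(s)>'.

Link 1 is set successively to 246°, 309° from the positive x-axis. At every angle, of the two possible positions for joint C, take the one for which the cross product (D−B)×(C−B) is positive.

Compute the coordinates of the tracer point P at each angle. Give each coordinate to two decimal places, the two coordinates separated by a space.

A=(0,0), D=(9.00,0)
θ=246°: B = A + 2.00·(cos246°, sin246°) = (-0.8135, -1.8271)
θ=246°: |BD| = 9.9821
θ=246°: circle(B,8.00) ∩ circle(D,3.00): a=7.7460, h=1.9999
θ=246°:   candidates: C₊=(6.4356,1.5569) cross=19.964; C₋=(7.1677,-2.3754) cross=-19.964
θ=246°:   branch + wants cross > 0 → take C=(6.4356,1.5569) (cross=19.964)
θ=246°: ex = (C−B)/|BC| = (0.9061,0.4230); ey = (-0.4230,0.9061)
θ=246°: P = B + -2.87·ex + -3.25·ey = (-2.0393,-5.9860)
θ=309°: B = A + 2.00·(cos309°, sin309°) = (1.2586, -1.5543)
θ=309°: |BD| = 7.8959
θ=309°: circle(B,8.00) ∩ circle(D,3.00): a=7.4308, h=2.9637
θ=309°:   candidates: C₊=(7.9606,2.8142) cross=23.401; C₋=(9.1274,-2.9973) cross=-23.401
θ=309°:   branch + wants cross > 0 → take C=(7.9606,2.8142) (cross=23.401)
θ=309°: ex = (C−B)/|BC| = (0.8377,0.5461); ey = (-0.5461,0.8377)
θ=309°: P = B + -2.87·ex + -3.25·ey = (0.6290,-5.8442)

θ=246°: -2.04 -5.99
θ=309°: 0.63 -5.84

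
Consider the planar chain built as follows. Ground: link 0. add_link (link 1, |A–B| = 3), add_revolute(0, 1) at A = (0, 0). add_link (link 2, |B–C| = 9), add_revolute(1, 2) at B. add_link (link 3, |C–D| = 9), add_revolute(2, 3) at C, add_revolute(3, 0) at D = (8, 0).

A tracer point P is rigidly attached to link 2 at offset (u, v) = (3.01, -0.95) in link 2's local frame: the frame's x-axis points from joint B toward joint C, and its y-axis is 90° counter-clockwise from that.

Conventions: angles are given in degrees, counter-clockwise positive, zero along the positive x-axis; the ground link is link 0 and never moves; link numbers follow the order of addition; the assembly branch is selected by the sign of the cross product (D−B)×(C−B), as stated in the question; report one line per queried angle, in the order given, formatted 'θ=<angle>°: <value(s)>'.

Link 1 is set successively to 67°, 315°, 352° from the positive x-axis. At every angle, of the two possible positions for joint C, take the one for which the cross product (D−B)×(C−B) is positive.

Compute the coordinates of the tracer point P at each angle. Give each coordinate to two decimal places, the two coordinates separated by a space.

A=(0,0), D=(8.00,0)
θ=67°: B = A + 3.00·(cos67°, sin67°) = (1.1722, 2.7615)
θ=67°: |BD| = 7.3651
θ=67°: circle(B,9.00) ∩ circle(D,9.00): a=3.6826, h=8.2121
θ=67°:   candidates: C₊=(7.6652,8.9938) cross=60.483; C₋=(1.5070,-6.2323) cross=-60.483
θ=67°:   branch + wants cross > 0 → take C=(7.6652,8.9938) (cross=60.483)
θ=67°: ex = (C−B)/|BC| = (0.7214,0.6925); ey = (-0.6925,0.7214)
θ=67°: P = B + 3.01·ex + -0.95·ey = (4.0016,4.1605)
θ=315°: B = A + 3.00·(cos315°, sin315°) = (2.1213, -2.1213)
θ=315°: |BD| = 6.2497
θ=315°: circle(B,9.00) ∩ circle(D,9.00): a=3.1249, h=8.4401
θ=315°:   candidates: C₊=(2.1959,6.8784) cross=52.748; C₋=(7.9255,-8.9997) cross=-52.748
θ=315°:   branch + wants cross > 0 → take C=(2.1959,6.8784) (cross=52.748)
θ=315°: ex = (C−B)/|BC| = (0.0083,1.0000); ey = (-1.0000,0.0083)
θ=315°: P = B + 3.01·ex + -0.95·ey = (3.0962,0.8807)
θ=352°: B = A + 3.00·(cos352°, sin352°) = (2.9708, -0.4175)
θ=352°: |BD| = 5.0465
θ=352°: circle(B,9.00) ∩ circle(D,9.00): a=2.5232, h=8.6391
θ=352°:   candidates: C₊=(4.7707,8.4007) cross=43.597; C₋=(6.2001,-8.8182) cross=-43.597
θ=352°:   branch + wants cross > 0 → take C=(4.7707,8.4007) (cross=43.597)
θ=352°: ex = (C−B)/|BC| = (0.2000,0.9798); ey = (-0.9798,0.2000)
θ=352°: P = B + 3.01·ex + -0.95·ey = (4.5036,2.3417)

θ=67°: 4.00 4.16
θ=315°: 3.10 0.88
θ=352°: 4.50 2.34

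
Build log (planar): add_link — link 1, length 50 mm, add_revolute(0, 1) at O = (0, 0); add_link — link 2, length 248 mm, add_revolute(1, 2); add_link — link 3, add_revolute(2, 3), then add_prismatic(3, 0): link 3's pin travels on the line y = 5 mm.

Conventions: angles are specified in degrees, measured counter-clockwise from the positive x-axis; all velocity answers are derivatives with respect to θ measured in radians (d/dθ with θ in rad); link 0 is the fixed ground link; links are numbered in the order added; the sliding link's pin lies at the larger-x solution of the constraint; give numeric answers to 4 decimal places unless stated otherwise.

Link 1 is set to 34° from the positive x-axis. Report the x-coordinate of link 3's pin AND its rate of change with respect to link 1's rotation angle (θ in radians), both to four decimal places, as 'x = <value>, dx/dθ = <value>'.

geometry: r = 50 mm, L = 248 mm, e = 5 mm
crank pin P = (r cos θ, r sin θ) = (41.451879, 27.959645)
h = r sin θ − e = 27.959645 − 5 = 22.959645
x = r cos θ + √(L² − h²) = 41.451879 + 246.934920 = 288.386799
dx/dθ = −r sin θ − h·r cos θ/√(L² − h²) (θ in radians; h = 22.959645) = -31.813780

x = 288.3868, dx/dθ = -31.8138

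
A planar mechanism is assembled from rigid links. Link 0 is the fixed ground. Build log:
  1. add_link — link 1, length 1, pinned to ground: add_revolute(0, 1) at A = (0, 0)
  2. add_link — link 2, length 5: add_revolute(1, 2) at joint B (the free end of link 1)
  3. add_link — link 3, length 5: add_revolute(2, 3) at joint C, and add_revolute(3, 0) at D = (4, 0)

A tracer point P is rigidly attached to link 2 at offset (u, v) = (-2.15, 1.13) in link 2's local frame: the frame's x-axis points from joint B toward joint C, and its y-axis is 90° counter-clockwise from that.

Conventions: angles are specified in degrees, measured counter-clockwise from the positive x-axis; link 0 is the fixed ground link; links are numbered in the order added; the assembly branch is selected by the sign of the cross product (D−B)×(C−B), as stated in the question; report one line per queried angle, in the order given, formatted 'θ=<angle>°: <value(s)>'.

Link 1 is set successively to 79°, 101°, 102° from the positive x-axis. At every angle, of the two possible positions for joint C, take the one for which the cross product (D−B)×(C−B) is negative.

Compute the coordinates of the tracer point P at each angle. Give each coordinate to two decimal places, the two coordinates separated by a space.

A=(0,0), D=(4.00,0)
θ=79°: B = A + 1.00·(cos79°, sin79°) = (0.1908, 0.9816)
θ=79°: |BD| = 3.9336
θ=79°: circle(B,5.00) ∩ circle(D,5.00): a=1.9668, h=4.5969
θ=79°:   candidates: C₊=(3.2425,4.9423) cross=18.083; C₋=(0.9483,-3.9607) cross=-18.083
θ=79°:   branch - wants cross < 0 → take C=(0.9483,-3.9607) (cross=-18.083)
θ=79°: ex = (C−B)/|BC| = (0.1515,-0.9885); ey = (0.9885,0.1515)
θ=79°: P = B + -2.15·ex + 1.13·ey = (0.9821,3.2780)
θ=101°: B = A + 1.00·(cos101°, sin101°) = (-0.1908, 0.9816)
θ=101°: |BD| = 4.3042
θ=101°: circle(B,5.00) ∩ circle(D,5.00): a=2.1521, h=4.5131
θ=101°:   candidates: C₊=(2.9339,4.8850) cross=19.426; C₋=(0.8753,-3.9034) cross=-19.426
θ=101°:   branch - wants cross < 0 → take C=(0.8753,-3.9034) (cross=-19.426)
θ=101°: ex = (C−B)/|BC| = (0.2132,-0.9770); ey = (0.9770,0.2132)
θ=101°: P = B + -2.15·ex + 1.13·ey = (0.4548,3.3231)
θ=102°: B = A + 1.00·(cos102°, sin102°) = (-0.2079, 0.9781)
θ=102°: |BD| = 4.3201
θ=102°: circle(B,5.00) ∩ circle(D,5.00): a=2.1601, h=4.5093
θ=102°:   candidates: C₊=(2.9170,4.8813) cross=19.481; C₋=(0.8750,-3.9032) cross=-19.481
θ=102°:   branch - wants cross < 0 → take C=(0.8750,-3.9032) (cross=-19.481)
θ=102°: ex = (C−B)/|BC| = (0.2166,-0.9763); ey = (0.9763,0.2166)
θ=102°: P = B + -2.15·ex + 1.13·ey = (0.4296,3.3219)

θ=79°: 0.98 3.28
θ=101°: 0.45 3.32
θ=102°: 0.43 3.32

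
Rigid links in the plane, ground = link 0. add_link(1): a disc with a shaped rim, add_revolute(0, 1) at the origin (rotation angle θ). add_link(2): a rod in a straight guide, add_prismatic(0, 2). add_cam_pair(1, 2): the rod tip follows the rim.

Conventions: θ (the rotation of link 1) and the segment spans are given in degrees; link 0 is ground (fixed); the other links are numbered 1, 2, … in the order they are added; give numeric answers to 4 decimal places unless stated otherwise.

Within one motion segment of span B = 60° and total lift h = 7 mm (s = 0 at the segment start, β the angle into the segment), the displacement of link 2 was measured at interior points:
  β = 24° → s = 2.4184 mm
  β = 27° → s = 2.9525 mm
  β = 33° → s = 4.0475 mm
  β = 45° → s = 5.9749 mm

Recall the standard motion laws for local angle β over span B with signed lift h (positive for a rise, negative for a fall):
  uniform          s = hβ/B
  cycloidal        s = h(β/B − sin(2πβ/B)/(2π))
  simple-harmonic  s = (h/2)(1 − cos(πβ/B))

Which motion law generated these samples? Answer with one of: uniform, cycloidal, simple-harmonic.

candidates at β/B = r: uniform s = h·r (linear in β); cycloidal s = h·(r − sin(2πr)/(2π)); simple-harmonic s = (h/2)(1 − cos(πr))
β=24°: printed 2.4184 | uniform 2.8000, cycloidal 2.1452, simple-harmonic 2.4184
β=27°: printed 2.9525 | uniform 3.1500, cycloidal 2.8057, simple-harmonic 2.9525
β=33°: printed 4.0475 | uniform 3.8500, cycloidal 4.1943, simple-harmonic 4.0475
β=45°: printed 5.9749 | uniform 5.2500, cycloidal 6.3641, simple-harmonic 5.9749
only one law matches every sample → simple-harmonic

simple-harmonic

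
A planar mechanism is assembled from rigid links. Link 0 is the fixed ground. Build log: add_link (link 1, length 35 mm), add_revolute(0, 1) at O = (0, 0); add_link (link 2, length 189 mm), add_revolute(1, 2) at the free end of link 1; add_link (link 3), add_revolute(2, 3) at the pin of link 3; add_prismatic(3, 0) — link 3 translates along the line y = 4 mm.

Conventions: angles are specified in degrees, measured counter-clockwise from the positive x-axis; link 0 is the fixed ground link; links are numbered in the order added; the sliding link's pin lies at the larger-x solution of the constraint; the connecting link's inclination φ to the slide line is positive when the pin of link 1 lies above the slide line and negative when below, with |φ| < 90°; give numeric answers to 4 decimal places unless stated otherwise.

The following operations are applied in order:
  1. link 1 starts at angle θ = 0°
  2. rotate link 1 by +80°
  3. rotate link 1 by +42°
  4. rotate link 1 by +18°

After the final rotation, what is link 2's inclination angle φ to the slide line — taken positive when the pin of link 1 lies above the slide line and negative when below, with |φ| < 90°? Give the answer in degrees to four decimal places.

geometry: r = 35 mm, L = 189 mm, e = 4 mm; θ starts at 0°
rotate link 1 by +80°: θ ← 0° +80° = 80°
rotate link 1 by +42°: θ ← 80° +42° = 122°
rotate link 1 by +18°: θ ← 122° +18° = 140°
h = r sin θ − e = 22.497566 − 4 = 18.497566
sin φ = h / L = 18.497566 / 189 = 0.09787072
φ = arcsin(0.09787072) = 5.616570°

5.6166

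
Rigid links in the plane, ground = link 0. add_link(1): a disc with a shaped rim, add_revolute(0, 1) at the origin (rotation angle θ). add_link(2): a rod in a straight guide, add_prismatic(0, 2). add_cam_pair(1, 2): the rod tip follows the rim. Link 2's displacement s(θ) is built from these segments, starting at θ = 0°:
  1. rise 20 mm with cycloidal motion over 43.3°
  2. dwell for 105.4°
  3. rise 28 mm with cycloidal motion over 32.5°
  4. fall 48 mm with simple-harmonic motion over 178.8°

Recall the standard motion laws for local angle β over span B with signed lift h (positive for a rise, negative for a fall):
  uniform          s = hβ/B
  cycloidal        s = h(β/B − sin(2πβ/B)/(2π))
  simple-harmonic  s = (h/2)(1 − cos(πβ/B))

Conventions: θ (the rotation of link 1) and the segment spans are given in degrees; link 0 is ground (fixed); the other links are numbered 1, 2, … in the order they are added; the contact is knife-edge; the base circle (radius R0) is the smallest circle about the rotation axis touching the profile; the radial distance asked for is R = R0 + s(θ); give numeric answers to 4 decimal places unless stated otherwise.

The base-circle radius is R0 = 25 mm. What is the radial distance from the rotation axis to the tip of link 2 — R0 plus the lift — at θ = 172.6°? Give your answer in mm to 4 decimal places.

segment 1 (0° to 43.3°, cycloidal, h = 20) is passed completely: s = 0.0000 + (20) = 20.0000
segment 2 (43.3° to 148.7°, dwell): s unchanged at 20.0000
θ = 172.6° falls in segment 3 (148.7° to 181.2°, cycloidal, h = 28): β = 172.6 − 148.7 = 23.9°, B = 32.5°; Δs = 28·(0.7354 − sin(2π·0.7354)/(2π)) = 25.0283; s = 20.0000 + 25.0283 = 45.0283
R = R0 + s = 25 + 45.0283 = 70.0283

70.0283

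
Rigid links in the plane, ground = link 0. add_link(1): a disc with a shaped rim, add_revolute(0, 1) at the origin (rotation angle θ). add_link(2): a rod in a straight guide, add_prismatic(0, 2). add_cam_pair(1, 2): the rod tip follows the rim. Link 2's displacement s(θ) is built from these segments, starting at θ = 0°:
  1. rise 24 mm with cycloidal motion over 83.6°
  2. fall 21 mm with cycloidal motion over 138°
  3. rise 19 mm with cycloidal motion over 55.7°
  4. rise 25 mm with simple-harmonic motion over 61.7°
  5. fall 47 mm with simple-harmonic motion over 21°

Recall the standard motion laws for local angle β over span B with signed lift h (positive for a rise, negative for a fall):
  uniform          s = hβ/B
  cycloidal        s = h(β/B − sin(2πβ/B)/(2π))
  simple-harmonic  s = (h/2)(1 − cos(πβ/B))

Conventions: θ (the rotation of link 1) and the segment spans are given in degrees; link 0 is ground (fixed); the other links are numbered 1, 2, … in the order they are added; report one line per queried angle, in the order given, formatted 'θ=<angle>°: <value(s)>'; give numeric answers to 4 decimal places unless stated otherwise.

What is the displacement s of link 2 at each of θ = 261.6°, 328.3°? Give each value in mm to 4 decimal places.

segment 1 (0° to 83.6°, cycloidal, h = 24) is passed completely: s = 0.0000 + (24) = 24.0000
segment 2 (83.6° to 221.6°, cycloidal, h = -21) is passed completely: s = 24.0000 + (-21) = 3.0000
θ = 261.6° falls in segment 3 (221.6° to 277.3°, cycloidal, h = 19): β = 261.6 − 221.6 = 40°, B = 55.7°; Δs = 19·(0.7181 − sin(2π·0.7181)/(2π)) = 16.6081; s = 3.0000 + 16.6081 = 19.6081
segment 3 (221.6° to 277.3°, cycloidal, h = 19) is passed completely: s = 3.0000 + (19) = 22.0000
θ = 328.3° falls in segment 4 (277.3° to 339°, simple-harmonic, h = 25): β = 328.3 − 277.3 = 51°, B = 61.7°; Δs = 25/2·(1 − cos(π·0.8266)) = 23.1903; s = 22.0000 + 23.1903 = 45.1903

θ=261.6°: 19.6081
θ=328.3°: 45.1903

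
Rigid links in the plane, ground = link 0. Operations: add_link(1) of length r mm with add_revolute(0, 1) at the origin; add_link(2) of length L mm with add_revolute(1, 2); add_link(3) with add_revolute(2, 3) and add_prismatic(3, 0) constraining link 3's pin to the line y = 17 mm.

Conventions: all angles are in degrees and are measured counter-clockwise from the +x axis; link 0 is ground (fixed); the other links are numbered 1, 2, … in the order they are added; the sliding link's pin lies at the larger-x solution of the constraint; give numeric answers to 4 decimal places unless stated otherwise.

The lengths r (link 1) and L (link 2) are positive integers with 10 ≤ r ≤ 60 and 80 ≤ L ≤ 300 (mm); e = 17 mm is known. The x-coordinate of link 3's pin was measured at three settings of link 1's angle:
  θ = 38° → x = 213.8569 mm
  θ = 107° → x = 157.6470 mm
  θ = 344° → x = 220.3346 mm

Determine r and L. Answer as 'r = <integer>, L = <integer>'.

constraint per measurement: (x − r cos θ)² + (r sin θ − e)² = L²
subtracting the θ₁ and θ₂ equations cancels the r² and L² terms:
r = (x₁² − x₂²) / (2[(x₁cos θ₁ + e sin θ₁) − (x₂cos θ₂ + e sin θ₂)]) = 50.0000 → r = 50
L² = (x₁ − r cos θ₁)² + (r sin θ₁ − e)² = 30624.9955 → L = 175.0000 → L = 175
check at θ₃=344°: x = 220.3346 (printed 220.3346) ✓

r = 50, L = 175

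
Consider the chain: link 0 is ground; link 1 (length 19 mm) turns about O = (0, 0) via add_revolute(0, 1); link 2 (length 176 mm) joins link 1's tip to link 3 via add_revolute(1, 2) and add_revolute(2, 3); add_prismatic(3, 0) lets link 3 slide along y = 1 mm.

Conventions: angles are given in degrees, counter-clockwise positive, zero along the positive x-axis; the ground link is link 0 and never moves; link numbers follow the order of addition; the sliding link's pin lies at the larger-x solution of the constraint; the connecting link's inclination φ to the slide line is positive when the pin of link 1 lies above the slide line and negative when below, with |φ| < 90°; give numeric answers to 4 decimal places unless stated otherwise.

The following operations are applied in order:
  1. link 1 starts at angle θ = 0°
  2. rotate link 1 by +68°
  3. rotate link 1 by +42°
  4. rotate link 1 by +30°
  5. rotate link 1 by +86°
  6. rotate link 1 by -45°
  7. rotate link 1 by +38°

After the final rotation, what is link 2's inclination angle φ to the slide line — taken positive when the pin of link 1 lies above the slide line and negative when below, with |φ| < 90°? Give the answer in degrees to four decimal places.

geometry: r = 19 mm, L = 176 mm, e = 1 mm; θ starts at 0°
rotate link 1 by +68°: θ ← 0° +68° = 68°
rotate link 1 by +42°: θ ← 68° +42° = 110°
rotate link 1 by +30°: θ ← 110° +30° = 140°
rotate link 1 by +86°: θ ← 140° +86° = 226°
rotate link 1 by -45°: θ ← 226° -45° = 181°
rotate link 1 by +38°: θ ← 181° +38° = 219°
h = r sin θ − e = -11.957087 − 1 = -12.957087
sin φ = h / L = -12.957087 / 176 = -0.07361981
φ = arcsin(-0.07361981) = -4.221924°

-4.2219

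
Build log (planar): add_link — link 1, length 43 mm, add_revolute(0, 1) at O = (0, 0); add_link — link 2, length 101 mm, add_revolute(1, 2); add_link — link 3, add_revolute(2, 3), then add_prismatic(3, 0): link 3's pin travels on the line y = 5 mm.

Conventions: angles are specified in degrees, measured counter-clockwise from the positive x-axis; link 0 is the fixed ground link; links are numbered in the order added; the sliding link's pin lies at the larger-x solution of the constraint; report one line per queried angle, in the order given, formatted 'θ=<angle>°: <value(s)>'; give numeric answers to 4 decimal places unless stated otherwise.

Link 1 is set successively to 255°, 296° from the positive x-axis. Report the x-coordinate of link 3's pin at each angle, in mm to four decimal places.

geometry: r = 43 mm, L = 101 mm, e = 5 mm
θ=255°: crank pin P = (r cos θ, r sin θ) = (-11.129219, -41.534811)
θ=255°: h = r sin θ − e = -41.534811 − 5 = -46.534811
θ=255°: x = r cos θ + √(L² − h²) = -11.129219 + 89.641014 = 78.511795
θ=296°: crank pin P = (r cos θ, r sin θ) = (18.849959, -38.648144)
θ=296°: h = r sin θ − e = -38.648144 − 5 = -43.648144
θ=296°: x = r cos θ + √(L² − h²) = 18.849959 + 91.081499 = 109.931459

θ=255°: 78.5118
θ=296°: 109.9315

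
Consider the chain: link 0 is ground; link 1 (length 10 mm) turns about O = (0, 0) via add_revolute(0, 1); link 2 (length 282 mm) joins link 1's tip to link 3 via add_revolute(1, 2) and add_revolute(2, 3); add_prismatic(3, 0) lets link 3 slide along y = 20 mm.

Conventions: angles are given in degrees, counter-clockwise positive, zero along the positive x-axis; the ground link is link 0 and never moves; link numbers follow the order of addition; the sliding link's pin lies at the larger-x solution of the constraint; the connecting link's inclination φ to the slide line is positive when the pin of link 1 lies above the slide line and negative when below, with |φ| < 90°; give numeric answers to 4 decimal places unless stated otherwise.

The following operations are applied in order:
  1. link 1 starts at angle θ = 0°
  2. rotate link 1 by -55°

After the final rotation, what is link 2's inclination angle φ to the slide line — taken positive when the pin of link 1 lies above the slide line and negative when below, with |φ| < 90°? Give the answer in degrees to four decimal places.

geometry: r = 10 mm, L = 282 mm, e = 20 mm; θ starts at 0°
rotate link 1 by -55°: θ ← 0° -55° = -55°
h = r sin θ − e = -8.191520 − 20 = -28.191520
sin φ = h / L = -28.191520 / 282 = -0.09996993
φ = arcsin(-0.09996993) = -5.737439°

-5.7374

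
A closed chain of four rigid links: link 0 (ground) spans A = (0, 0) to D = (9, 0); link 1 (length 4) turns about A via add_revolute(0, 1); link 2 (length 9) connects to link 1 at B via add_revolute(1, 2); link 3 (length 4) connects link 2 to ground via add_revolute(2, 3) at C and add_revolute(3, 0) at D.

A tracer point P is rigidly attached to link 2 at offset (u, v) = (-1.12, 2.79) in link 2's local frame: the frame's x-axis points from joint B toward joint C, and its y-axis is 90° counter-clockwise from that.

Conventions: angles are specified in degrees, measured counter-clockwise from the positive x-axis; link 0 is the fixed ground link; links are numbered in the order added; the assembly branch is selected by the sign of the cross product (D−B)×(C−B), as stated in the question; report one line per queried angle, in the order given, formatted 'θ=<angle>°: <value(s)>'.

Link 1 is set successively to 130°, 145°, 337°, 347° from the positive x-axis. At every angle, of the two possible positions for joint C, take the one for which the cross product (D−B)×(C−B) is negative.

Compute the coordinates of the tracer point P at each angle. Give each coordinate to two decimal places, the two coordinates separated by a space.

A=(0,0), D=(9.00,0)
θ=130°: B = A + 4.00·(cos130°, sin130°) = (-2.5712, 3.0642)
θ=130°: |BD| = 11.9700
θ=130°: circle(B,9.00) ∩ circle(D,4.00): a=8.7001, h=2.3039
θ=130°:   candidates: C₊=(6.4288,3.0642) cross=27.578; C₋=(5.2493,-1.3901) cross=-27.578
θ=130°:   branch - wants cross < 0 → take C=(5.2493,-1.3901) (cross=-27.578)
θ=130°: ex = (C−B)/|BC| = (0.8689,-0.4949); ey = (0.4949,0.8689)
θ=130°: P = B + -1.12·ex + 2.79·ey = (-2.1635,6.0428)
θ=145°: B = A + 4.00·(cos145°, sin145°) = (-3.2766, 2.2943)
θ=145°: |BD| = 12.4892
θ=145°: circle(B,9.00) ∩ circle(D,4.00): a=8.8468, h=1.6533
θ=145°:   candidates: C₊=(5.7234,2.2943) cross=20.649; C₋=(5.1159,-0.9561) cross=-20.649
θ=145°:   branch - wants cross < 0 → take C=(5.1159,-0.9561) (cross=-20.649)
θ=145°: ex = (C−B)/|BC| = (0.9325,-0.3612); ey = (0.3612,0.9325)
θ=145°: P = B + -1.12·ex + 2.79·ey = (-3.3134,5.3005)
θ=337°: B = A + 4.00·(cos337°, sin337°) = (3.6820, -1.5629)
θ=337°: |BD| = 5.5429
θ=337°: circle(B,9.00) ∩ circle(D,4.00): a=8.6348, h=2.5377
θ=337°:   candidates: C₊=(11.2509,3.3066) cross=14.066; C₋=(12.6820,-1.5629) cross=-14.066
θ=337°:   branch - wants cross < 0 → take C=(12.6820,-1.5629) (cross=-14.066)
θ=337°: ex = (C−B)/|BC| = (1.0000,0.0000); ey = (-0.0000,1.0000)
θ=337°: P = B + -1.12·ex + 2.79·ey = (2.5620,1.2271)
θ=347°: B = A + 4.00·(cos347°, sin347°) = (3.8975, -0.8998)
θ=347°: |BD| = 5.1813
θ=347°: circle(B,9.00) ∩ circle(D,4.00): a=8.8632, h=1.5630
θ=347°:   candidates: C₊=(12.3546,2.1787) cross=8.098; C₋=(12.8975,-0.8998) cross=-8.098
θ=347°:   branch - wants cross < 0 → take C=(12.8975,-0.8998) (cross=-8.098)
θ=347°: ex = (C−B)/|BC| = (1.0000,0.0000); ey = (-0.0000,1.0000)
θ=347°: P = B + -1.12·ex + 2.79·ey = (2.7775,1.8902)

θ=130°: -2.16 6.04
θ=145°: -3.31 5.30
θ=337°: 2.56 1.23
θ=347°: 2.78 1.89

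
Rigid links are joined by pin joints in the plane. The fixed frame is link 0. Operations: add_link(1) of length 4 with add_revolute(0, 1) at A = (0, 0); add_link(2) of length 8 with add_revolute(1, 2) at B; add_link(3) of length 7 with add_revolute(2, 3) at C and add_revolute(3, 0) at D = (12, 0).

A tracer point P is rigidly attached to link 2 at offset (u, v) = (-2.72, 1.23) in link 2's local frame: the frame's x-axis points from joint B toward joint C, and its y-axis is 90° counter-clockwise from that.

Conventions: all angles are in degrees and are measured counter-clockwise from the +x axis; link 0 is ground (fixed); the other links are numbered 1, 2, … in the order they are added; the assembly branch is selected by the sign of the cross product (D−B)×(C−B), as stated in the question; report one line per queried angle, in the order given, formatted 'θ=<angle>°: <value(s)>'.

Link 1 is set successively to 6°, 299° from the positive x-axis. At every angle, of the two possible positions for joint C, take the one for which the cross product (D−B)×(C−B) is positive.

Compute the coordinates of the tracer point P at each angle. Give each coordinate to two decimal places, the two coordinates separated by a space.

A=(0,0), D=(12.00,0)
θ=6°: B = A + 4.00·(cos6°, sin6°) = (3.9781, 0.4181)
θ=6°: |BD| = 8.0328
θ=6°: circle(B,8.00) ∩ circle(D,7.00): a=4.9501, h=6.2846
θ=6°:   candidates: C₊=(9.2486,6.4366) cross=50.483; C₋=(8.5943,-6.1157) cross=-50.483
θ=6°:   branch + wants cross > 0 → take C=(9.2486,6.4366) (cross=50.483)
θ=6°: ex = (C−B)/|BC| = (0.6588,0.7523); ey = (-0.7523,0.6588)
θ=6°: P = B + -2.72·ex + 1.23·ey = (1.2608,-0.8178)
θ=299°: B = A + 4.00·(cos299°, sin299°) = (1.9392, -3.4985)
θ=299°: |BD| = 10.6517
θ=299°: circle(B,8.00) ∩ circle(D,7.00): a=6.0300, h=5.2573
θ=299°:   candidates: C₊=(5.9079,3.4477) cross=56.000; C₋=(9.3614,-6.4837) cross=-56.000
θ=299°:   branch + wants cross > 0 → take C=(5.9079,3.4477) (cross=56.000)
θ=299°: ex = (C−B)/|BC| = (0.4961,0.8683); ey = (-0.8683,0.4961)
θ=299°: P = B + -2.72·ex + 1.23·ey = (-0.4781,-5.2500)

θ=6°: 1.26 -0.82
θ=299°: -0.48 -5.25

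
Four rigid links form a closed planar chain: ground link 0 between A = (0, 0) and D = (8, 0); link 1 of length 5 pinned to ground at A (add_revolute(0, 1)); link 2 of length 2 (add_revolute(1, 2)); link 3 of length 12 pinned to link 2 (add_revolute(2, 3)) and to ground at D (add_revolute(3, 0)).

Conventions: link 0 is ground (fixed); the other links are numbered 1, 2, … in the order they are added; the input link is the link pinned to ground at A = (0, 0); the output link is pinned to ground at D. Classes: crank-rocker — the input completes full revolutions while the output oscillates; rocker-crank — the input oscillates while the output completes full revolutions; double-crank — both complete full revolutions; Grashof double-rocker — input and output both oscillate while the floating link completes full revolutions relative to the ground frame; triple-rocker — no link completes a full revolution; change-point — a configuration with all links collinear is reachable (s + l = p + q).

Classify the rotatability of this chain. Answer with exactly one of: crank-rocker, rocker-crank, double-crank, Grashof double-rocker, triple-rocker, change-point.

lengths: ground=8, input=5, coupler=2, output=12
sorted: s=2 (shortest), l=12 (longest), p+q=13
s + l = 14 vs p + q = 13
s + l > p + q → non-Grashof → no link fully rotates → triple-rocker

triple-rocker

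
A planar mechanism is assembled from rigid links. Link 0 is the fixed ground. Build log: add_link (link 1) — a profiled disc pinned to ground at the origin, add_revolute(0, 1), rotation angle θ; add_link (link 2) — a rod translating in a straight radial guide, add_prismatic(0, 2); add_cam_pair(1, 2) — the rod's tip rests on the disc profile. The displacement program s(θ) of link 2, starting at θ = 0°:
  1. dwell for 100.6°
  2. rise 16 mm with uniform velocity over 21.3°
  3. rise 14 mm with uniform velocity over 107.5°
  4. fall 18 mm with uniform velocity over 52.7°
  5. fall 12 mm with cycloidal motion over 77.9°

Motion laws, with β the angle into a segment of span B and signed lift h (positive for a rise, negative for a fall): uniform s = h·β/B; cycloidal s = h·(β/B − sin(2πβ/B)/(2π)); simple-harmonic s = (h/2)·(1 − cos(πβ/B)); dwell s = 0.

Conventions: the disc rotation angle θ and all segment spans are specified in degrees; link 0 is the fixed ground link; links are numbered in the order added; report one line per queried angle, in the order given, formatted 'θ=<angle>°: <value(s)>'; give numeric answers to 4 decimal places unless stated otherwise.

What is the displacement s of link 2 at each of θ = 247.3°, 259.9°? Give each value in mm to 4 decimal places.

seg 1 [0°–100.6°] dwell: s stays 0.0000
seg 2 [100.6°–121.9°] uniform, h=16: full span → s += 16 → s = 16.0000
seg 3 [121.9°–229.4°] uniform, h=14: full span → s += 14 → s = 30.0000
seg 4 [229.4°–282.1°] uniform, h=-18: θ=247.3° here. β=17.9, B=52.7. -18·17.9/52.7 = -6.1139 → s = 23.8861
seg 4 [229.4°–282.1°] uniform, h=-18: θ=259.9° here. β=30.5, B=52.7. -18·30.5/52.7 = -10.4175 → s = 19.5825

θ=247.3°: 23.8861
θ=259.9°: 19.5825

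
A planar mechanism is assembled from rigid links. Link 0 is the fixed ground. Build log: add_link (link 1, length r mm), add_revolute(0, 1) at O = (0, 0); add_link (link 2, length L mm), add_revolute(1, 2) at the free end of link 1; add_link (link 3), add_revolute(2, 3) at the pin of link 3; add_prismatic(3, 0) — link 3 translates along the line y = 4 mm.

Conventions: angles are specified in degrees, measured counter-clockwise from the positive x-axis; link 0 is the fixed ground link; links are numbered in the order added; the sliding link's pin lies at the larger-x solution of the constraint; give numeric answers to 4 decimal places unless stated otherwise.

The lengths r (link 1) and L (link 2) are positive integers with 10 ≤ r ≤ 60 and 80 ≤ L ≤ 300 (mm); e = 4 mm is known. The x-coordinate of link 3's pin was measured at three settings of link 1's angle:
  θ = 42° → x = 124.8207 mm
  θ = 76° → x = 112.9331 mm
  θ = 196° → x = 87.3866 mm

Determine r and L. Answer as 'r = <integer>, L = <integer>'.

constraint per measurement: (x − r cos θ)² + (r sin θ − e)² = L²
subtracting the θ₁ and θ₂ equations cancels the r² and L² terms:
r = (x₁² − x₂²) / (2[(x₁cos θ₁ + e sin θ₁) − (x₂cos θ₂ + e sin θ₂)]) = 22.0001 → r = 22
L² = (x₁ − r cos θ₁)² + (r sin θ₁ − e)² = 11881.0064 → L = 109.0000 → L = 109
check at θ₃=196°: x = 87.3866 (printed 87.3866) ✓

r = 22, L = 109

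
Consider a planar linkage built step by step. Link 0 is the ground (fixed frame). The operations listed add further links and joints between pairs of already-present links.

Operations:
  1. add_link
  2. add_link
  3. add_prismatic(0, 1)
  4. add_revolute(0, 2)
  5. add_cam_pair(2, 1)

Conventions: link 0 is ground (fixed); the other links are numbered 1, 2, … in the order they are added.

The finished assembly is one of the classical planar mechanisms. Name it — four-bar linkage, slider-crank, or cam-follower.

links: 3 (incl. ground); joints: 1 revolute, 1 prismatic, 1 higher (cam) pair, forming one closed loop
3 links, revolute + prismatic + higher pair in one loop → cam-follower

cam-follower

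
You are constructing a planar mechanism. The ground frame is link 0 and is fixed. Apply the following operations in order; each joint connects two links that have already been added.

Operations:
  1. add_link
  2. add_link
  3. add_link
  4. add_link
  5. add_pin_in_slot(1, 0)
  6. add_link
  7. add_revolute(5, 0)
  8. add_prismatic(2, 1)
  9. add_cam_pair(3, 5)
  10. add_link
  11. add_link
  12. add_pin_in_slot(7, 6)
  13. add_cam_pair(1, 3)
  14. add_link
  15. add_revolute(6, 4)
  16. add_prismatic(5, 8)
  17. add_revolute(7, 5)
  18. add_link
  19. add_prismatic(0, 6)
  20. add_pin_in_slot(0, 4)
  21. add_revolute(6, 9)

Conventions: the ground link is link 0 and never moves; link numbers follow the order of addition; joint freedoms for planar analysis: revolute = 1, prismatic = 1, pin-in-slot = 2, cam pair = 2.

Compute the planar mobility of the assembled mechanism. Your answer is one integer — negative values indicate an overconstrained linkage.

link 0 = ground. State L|J1|J2 = 1|0|0
+link1  2|0|0
+link2  3|0|0
+link3  4|0|0
+link4  5|0|0
PS(1,0) f=2→J2  5|0|1
+link5  6|0|1
R(5,0) f=1→J1  6|1|1
P(2,1) f=1→J1  6|2|1
C(3,5) f=2→J2  6|2|2
+link6  7|2|2
+link7  8|2|2
PS(7,6) f=2→J2  8|2|3
C(1,3) f=2→J2  8|2|4
+link8  9|2|4
R(6,4) f=1→J1  9|3|4
P(5,8) f=1→J1  9|4|4
R(7,5) f=1→J1  9|5|4
+link9  10|5|4
P(0,6) f=1→J1  10|6|4
PS(0,4) f=2→J2  10|6|5
R(6,9) f=1→J1  10|7|5
M = 3(10−1)−2·7−5 = 27−14−5 = 8

M = 8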